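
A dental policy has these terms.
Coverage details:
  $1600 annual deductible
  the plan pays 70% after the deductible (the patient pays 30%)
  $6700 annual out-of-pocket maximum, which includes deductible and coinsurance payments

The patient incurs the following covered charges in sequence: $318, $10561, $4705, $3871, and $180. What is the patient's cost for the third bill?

Bill 1, $318: entire amount goes to the deductible. Patient owes $318 (running OOP $318).
Bill 2, $10561: $1282 to deductible, leaving $9279; coinsurance $9279 × 30% = $2783.70. Patient owes $4065.70 (running OOP $4383.70).
Bill 3, $4705: deductible met; 30% of $4705 = $1411.50. Patient owes $1411.50 (running OOP $5795.20).

$1411.50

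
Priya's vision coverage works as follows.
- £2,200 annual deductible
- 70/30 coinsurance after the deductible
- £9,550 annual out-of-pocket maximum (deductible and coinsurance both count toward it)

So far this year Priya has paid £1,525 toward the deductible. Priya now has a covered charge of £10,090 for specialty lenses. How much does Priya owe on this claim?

£3,499.50

£1,525 of the £2,200 deductible is already met, leaving £675.
That leaves £10,090 − £675 = £9,415 for coinsurance.
Coinsurance: £9,415 × 30% = £2,824.50.
Member responsibility before any cap: £675 + £2,824.50 = £3,499.50.
Cumulative spending £1,525 + £3,499.50 = £5,024.50 stays under the £9,550 maximum.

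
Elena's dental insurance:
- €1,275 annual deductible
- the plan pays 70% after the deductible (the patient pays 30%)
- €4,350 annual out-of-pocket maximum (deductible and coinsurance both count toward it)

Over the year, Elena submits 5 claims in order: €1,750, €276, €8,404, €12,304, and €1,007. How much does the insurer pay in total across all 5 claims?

€19,391

#1 (€1,750): €1,275 finishes the deductible; €475 goes to coinsurance; 30% of €475 = €142.50. Patient owes €1,417.50 (running OOP €1,417.50). Insurer: €1,750 − €1,417.50 = €332.50.
#2 (€276): deductible already satisfied, so patient's share is 30% × €276 = €82.80. Patient pays €82.80; OOP now €1,500.30. Plan pays €276 − €82.80 = €193.20.
#3 (€8,404): 30% coinsurance on €8,404 = €2,521.20. Patient pays €2,521.20; OOP now €4,021.50. Insurer: €8,404 − €2,521.20 = €5,882.80.
#4 (€12,304): 30% coinsurance on €12,304 = €3,691.20. OOP would hit €7,712.70 > €4,350, so the cap limits the patient to €4,350 − €4,021.50 = €328.50. Insurer: €12,304 − €328.50 = €11,975.50.
#5 (€1,007): 30% coinsurance on €1,007 = €302.10. OOP would hit €4,652.10 > €4,350, so the cap limits the patient to €4,350 − €4,350 = €0. Insurer: €1,007 − €0 = €1,007.
Insurer total = bills − patient's total = €23,741 − €4,350 = €19,391.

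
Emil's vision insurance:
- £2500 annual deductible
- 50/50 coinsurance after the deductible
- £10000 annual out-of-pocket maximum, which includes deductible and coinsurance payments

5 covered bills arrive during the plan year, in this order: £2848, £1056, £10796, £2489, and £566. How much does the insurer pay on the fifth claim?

Bill 1, £2848: deductible takes £2500, £348 remains; coinsurance £348 × 50% = £174. Member pays £2674; OOP now £2674. Plan pays £2848 − £2674 = £174.
Bill 2, £1056: 50% coinsurance on £1056 = £528. Member owes £528 (running OOP £3202). Plan pays £1056 − £528 = £528.
Bill 3, £10796: deductible met; 50% of £10796 = £5398. Member pays £5398; OOP now £8600. Insurer: £10796 − £5398 = £5398.
Bill 4, £2489: deductible met; 50% of £2489 = £1244.50. Member pays £1244.50; OOP now £9844.50. Insurer: £2489 − £1244.50 = £1244.50.
Bill 5, £566: deductible already satisfied, so member's share is 50% × £566 = £283. OOP would hit £10127.50 > £10000, so the cap limits the member to £10000 − £9844.50 = £155.50. Plan pays £566 − £155.50 = £410.50.

£410.50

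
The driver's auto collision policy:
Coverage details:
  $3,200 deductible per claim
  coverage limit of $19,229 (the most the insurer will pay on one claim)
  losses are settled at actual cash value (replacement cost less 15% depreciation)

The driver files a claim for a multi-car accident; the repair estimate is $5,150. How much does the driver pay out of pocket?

At 15% depreciation, ACV = $5,150 − $772.50 = $4,377.50.
Less the $3,200 deductible: $4,377.50 − $3,200 = $1,177.50.
$1,177.50 ≤ $19,229, so the limit doesn't bind; insurer pays $1,177.50.
Out of pocket: $5,150 − $1,177.50 = $3,972.50.

$3,972.50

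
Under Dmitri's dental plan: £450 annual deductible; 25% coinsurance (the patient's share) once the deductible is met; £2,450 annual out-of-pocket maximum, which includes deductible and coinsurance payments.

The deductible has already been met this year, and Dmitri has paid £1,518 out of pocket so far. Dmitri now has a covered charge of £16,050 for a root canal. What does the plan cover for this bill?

£15,118

With the deductible met, the entire £16,050 is subject to coinsurance.
25% of £16,050 = £4,012.50 falls to the patient.
Adding £4,012.50 to the £1,518 already spent would give £5,530.50, which exceeds the £2,450 cap; the patient pays just £2,450 − £1,518 = £932.
The insurer covers the remainder: £16,050 − £932 = £15,118.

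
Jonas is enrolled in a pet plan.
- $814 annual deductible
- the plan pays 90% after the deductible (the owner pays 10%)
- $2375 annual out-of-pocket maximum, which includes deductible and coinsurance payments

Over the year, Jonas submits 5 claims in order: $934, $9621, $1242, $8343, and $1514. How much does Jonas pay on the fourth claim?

Bill 1, $934: $814 finishes the deductible; $120 goes to coinsurance; owner's 10% is $12. Cost to owner: $826. OOP to date $826.
Bill 2, $9621: 10% coinsurance on $9621 = $962.10. Owner pays $962.10; OOP now $1788.10.
Bill 3, $1242: 10% coinsurance on $1242 = $124.20. Cost to owner: $124.20. OOP to date $1912.30.
Bill 4, $8343: deductible met; 10% of $8343 = $834.30. That would push OOP to $2746.60, over the $2375 cap, so owner pays $2375 − $1912.30 = $462.70.

$462.70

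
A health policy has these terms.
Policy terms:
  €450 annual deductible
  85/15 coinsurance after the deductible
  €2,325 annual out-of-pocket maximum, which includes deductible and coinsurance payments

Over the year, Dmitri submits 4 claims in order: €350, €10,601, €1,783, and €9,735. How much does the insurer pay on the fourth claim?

€9,702.60

Bill 1, €350: all of it applies to the deductible. Patient owes €350 (running OOP €350). Plan pays €350 − €350 = €0.
Bill 2, €10,601: €100 finishes the deductible; €10,501 goes to coinsurance; coinsurance €10,501 × 15% = €1,575.15. Patient pays €1,675.15; OOP now €2,025.15. Insurer: €10,601 − €1,675.15 = €8,925.85.
Bill 3, €1,783: deductible met; 15% of €1,783 = €267.45. Patient pays €267.45; OOP now €2,292.60. Plan pays €1,783 − €267.45 = €1,515.55.
Bill 4, €9,735: 15% coinsurance on €9,735 = €1,460.25. Adding that to €2,292.60 gives €3,752.85, past the €2,325 cap; patient pays only €2,325 − €2,292.60 = €32.40. Plan pays €9,735 − €32.40 = €9,702.60.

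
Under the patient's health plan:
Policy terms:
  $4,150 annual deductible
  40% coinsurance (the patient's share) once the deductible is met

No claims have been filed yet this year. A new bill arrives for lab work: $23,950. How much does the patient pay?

Nothing has been paid toward the $4,150 deductible, so the first $4,150 of this charge is applied there.
After the $4,150 deductible portion, $23,950 − $4,150 = $19,800 is subject to coinsurance.
Coinsurance: $19,800 × 40% = $7,920.
Patient responsibility: $4,150 + $7,920 = $12,070.

$12,070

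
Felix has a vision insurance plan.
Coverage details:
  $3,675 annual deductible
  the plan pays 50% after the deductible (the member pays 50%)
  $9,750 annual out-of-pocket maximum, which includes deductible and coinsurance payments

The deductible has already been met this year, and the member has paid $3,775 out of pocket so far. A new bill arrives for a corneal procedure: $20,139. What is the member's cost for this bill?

$5,975

The deductible is already satisfied, so the full bill goes to coinsurance.
Coinsurance: $20,139 × 50% = $10,069.50.
Year-to-date out-of-pocket would reach $3,775 + $10,069.50 = $13,844.50, above the $9,750 maximum, so the member pays only $9,750 − $3,775 = $5,975.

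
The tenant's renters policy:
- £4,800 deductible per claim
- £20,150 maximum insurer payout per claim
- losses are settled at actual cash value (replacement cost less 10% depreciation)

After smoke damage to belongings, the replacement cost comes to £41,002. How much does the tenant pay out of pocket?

Actual cash value after 10% depreciation: £41,002 × 90% = £36,901.80.
After the deductible, £36,901.80 − £4,800 = £32,101.80 remains.
£32,101.80 exceeds the £20,150 limit, so the insurer pays the limit: £20,150.
Out of pocket: £41,002 − £20,150 = £20,852.

£20,852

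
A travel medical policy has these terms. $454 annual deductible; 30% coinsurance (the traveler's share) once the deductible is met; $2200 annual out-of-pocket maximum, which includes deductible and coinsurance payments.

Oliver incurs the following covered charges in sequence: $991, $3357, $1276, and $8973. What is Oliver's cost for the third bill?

$382.80

#1 ($991): deductible takes $454, $537 remains; coinsurance $537 × 30% = $161.10. Traveler pays $615.10; OOP now $615.10.
#2 ($3357): deductible met; 30% of $3357 = $1007.10. Traveler pays $1007.10; OOP now $1622.20.
#3 ($1276): deductible met; 30% of $1276 = $382.80. Traveler owes $382.80 (running OOP $2005).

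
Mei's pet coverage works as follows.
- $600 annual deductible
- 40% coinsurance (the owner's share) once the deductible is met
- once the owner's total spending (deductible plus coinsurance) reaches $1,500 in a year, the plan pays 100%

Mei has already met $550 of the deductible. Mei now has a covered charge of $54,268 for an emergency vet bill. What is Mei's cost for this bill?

Remaining deductible: $600 − $550 = $50.
After the $50 deductible portion, $54,268 − $50 = $54,218 is subject to coinsurance.
Coinsurance: $54,218 × 40% = $21,687.20.
Owner responsibility before any cap: $50 + $21,687.20 = $21,737.20.
That would bring total out-of-pocket to $22,287.20, past the $1,500 cap. The owner is capped at $1,500 − $550 = $950 on this claim.

$950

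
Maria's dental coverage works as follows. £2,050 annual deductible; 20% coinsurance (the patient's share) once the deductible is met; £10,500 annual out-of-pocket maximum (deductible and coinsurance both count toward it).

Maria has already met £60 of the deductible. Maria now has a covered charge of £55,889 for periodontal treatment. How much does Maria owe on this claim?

£10,440

£60 of the £2,050 deductible is already met, leaving £1,990.
The remaining £53,899 (= £55,889 − £1,990) moves to coinsurance.
Patient's 20% share of £53,899 is £10,779.80.
That puts the patient's cost at £1,990 + £10,779.80 = £12,769.80 before any cap.
Adding £12,769.80 to the £60 already spent would give £12,829.80, which exceeds the £10,500 cap; the patient pays just £10,500 − £60 = £10,440.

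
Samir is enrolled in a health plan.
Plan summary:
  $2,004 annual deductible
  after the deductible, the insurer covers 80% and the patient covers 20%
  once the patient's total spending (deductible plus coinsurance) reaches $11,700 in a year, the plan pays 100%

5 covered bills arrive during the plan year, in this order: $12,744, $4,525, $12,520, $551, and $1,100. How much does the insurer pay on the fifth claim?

$880

Claim 1 — $12,744: $2,004 finishes the deductible; $10,740 goes to coinsurance; patient's 20% is $2,148. Cost to patient: $4,152. OOP to date $4,152. Insurer: $12,744 − $4,152 = $8,592.
Claim 2 — $4,525: deductible already satisfied, so patient's share is 20% × $4,525 = $905. Patient owes $905 (running OOP $5,057). Plan pays $4,525 − $905 = $3,620.
Claim 3 — $12,520: 20% coinsurance on $12,520 = $2,504. Patient pays $2,504; OOP now $7,561. Plan pays $12,520 − $2,504 = $10,016.
Claim 4 — $551: deductible already satisfied, so patient's share is 20% × $551 = $110.20. Cost to patient: $110.20. OOP to date $7,671.20. Insurer: $551 − $110.20 = $440.80.
Claim 5 — $1,100: deductible already satisfied, so patient's share is 20% × $1,100 = $220. Patient owes $220 (running OOP $7,891.20). Insurer: $1,100 − $220 = $880.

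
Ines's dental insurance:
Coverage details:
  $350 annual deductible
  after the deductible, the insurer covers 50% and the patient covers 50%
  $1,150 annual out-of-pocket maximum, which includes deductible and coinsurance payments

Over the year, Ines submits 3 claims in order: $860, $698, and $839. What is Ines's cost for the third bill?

$196

#1 ($860): $350 to deductible, leaving $510; patient's 50% is $255. Patient pays $605; OOP now $605.
#2 ($698): 50% coinsurance on $698 = $349. Patient owes $349 (running OOP $954).
#3 ($839): deductible met; 50% of $839 = $419.50. That would push OOP to $1,373.50, over the $1,150 cap, so patient pays $1,150 − $954 = $196.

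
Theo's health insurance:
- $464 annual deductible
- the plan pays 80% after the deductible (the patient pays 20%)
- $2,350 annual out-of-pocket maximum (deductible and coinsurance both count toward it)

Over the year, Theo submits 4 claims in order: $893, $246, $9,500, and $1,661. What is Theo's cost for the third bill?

$1,751

Claim 1 ($893): $464 to deductible, leaving $429; patient's 20% is $85.80. Cost to patient: $549.80. OOP to date $549.80.
Claim 2 ($246): deductible already satisfied, so patient's share is 20% × $246 = $49.20. Patient pays $49.20; OOP now $599.
Claim 3 ($9,500): deductible already satisfied, so patient's share is 20% × $9,500 = $1,900. That would push OOP to $2,499, over the $2,350 cap, so patient pays $2,350 − $599 = $1,751.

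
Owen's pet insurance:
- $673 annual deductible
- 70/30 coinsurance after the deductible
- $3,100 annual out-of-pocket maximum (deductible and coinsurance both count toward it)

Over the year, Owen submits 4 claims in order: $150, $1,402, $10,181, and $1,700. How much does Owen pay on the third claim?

Claim 1 — $150: fully absorbed by the deductible. Owner owes $150 (running OOP $150).
Claim 2 — $1,402: deductible takes $523, $879 remains; 30% of $879 = $263.70. Owner pays $786.70; OOP now $936.70.
Claim 3 — $10,181: deductible already satisfied, so owner's share is 30% × $10,181 = $3,054.30. That would push OOP to $3,991, over the $3,100 cap, so owner pays $3,100 − $936.70 = $2,163.30.

$2,163.30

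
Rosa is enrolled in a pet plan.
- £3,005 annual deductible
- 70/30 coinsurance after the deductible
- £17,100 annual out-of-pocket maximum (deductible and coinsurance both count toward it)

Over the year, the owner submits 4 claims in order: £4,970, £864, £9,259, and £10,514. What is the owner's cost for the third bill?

Claim 1 (£4,970): £3,005 to deductible, leaving £1,965; 30% of £1,965 = £589.50. Owner owes £3,594.50 (running OOP £3,594.50).
Claim 2 (£864): deductible met; 30% of £864 = £259.20. Cost to owner: £259.20. OOP to date £3,853.70.
Claim 3 (£9,259): deductible already satisfied, so owner's share is 30% × £9,259 = £2,777.70. Owner pays £2,777.70; OOP now £6,631.40.

£2,777.70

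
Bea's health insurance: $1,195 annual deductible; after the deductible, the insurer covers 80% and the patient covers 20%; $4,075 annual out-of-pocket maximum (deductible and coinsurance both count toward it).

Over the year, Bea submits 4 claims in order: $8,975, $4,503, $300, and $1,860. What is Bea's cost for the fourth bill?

$363.40

Bill 1, $8,975: $1,195 finishes the deductible; $7,780 goes to coinsurance; patient's 20% is $1,556. Cost to patient: $2,751. OOP to date $2,751.
Bill 2, $4,503: deductible already satisfied, so patient's share is 20% × $4,503 = $900.60. Cost to patient: $900.60. OOP to date $3,651.60.
Bill 3, $300: deductible already satisfied, so patient's share is 20% × $300 = $60. Patient pays $60; OOP now $3,711.60.
Bill 4, $1,860: deductible already satisfied, so patient's share is 20% × $1,860 = $372. That would push OOP to $4,083.60, over the $4,075 cap, so patient pays $4,075 − $3,711.60 = $363.40.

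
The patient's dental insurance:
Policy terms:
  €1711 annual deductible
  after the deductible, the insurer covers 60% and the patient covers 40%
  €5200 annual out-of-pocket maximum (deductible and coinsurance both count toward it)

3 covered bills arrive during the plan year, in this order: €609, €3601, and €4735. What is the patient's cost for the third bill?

€1894

Bill 1, €609: all of it applies to the deductible. Patient owes €609 (running OOP €609).
Bill 2, €3601: €1102 finishes the deductible; €2499 goes to coinsurance; 40% of €2499 = €999.60. Patient pays €2101.60; OOP now €2710.60.
Bill 3, €4735: 40% coinsurance on €4735 = €1894. Cost to patient: €1894. OOP to date €4604.60.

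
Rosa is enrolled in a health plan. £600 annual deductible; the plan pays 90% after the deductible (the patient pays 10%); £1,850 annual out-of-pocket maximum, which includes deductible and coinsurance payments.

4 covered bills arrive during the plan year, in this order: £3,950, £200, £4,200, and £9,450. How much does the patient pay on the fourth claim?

Bill 1, £3,950: £600 finishes the deductible; £3,350 goes to coinsurance; patient's 10% is £335. Patient owes £935 (running OOP £935).
Bill 2, £200: 10% coinsurance on £200 = £20. Cost to patient: £20. OOP to date £955.
Bill 3, £4,200: deductible met; 10% of £4,200 = £420. Cost to patient: £420. OOP to date £1,375.
Bill 4, £9,450: deductible met; 10% of £9,450 = £945. OOP would hit £2,320 > £1,850, so the cap limits the patient to £1,850 − £1,375 = £475.

£475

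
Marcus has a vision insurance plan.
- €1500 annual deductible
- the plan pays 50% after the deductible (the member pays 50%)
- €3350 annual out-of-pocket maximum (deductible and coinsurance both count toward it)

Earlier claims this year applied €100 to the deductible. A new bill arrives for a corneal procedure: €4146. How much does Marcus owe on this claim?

€2773

Remaining deductible: €1500 − €100 = €1400.
The remaining €2746 (= €4146 − €1400) moves to coinsurance.
Member's 50% share of €2746 is €1373.
So the member owes €1400 + €1373 = €2773 before any cap.
Year-to-date out-of-pocket becomes €100 + €2773 = €2873, still under the €3350 maximum, so no cap applies.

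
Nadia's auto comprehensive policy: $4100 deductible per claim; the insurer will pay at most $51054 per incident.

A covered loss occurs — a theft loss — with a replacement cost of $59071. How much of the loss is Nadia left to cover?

After the deductible, $59071 − $4100 = $54971 remains.
$54971 exceeds the $51054 limit, so the insurer pays the limit: $51054.
Out of pocket: $59071 − $51054 = $8017.

$8017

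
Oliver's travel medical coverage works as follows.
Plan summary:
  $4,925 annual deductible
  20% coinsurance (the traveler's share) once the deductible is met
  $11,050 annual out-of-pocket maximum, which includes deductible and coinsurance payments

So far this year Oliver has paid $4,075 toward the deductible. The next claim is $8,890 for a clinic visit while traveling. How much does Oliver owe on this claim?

$4,075 of the $4,925 deductible is already met, leaving $850.
That leaves $8,890 − $850 = $8,040 for coinsurance.
Traveler's 20% share of $8,040 is $1,608.
That puts the traveler's cost at $850 + $1,608 = $2,458 before any cap.
Year-to-date out-of-pocket becomes $4,075 + $2,458 = $6,533, still under the $11,050 maximum, so no cap applies.

$2,458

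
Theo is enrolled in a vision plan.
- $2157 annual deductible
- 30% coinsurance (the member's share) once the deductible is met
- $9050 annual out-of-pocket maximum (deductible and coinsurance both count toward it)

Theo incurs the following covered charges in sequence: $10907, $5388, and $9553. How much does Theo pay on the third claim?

$2651.60

#1 ($10907): $2157 finishes the deductible; $8750 goes to coinsurance; 30% of $8750 = $2625. Cost to member: $4782. OOP to date $4782.
#2 ($5388): deductible already satisfied, so member's share is 30% × $5388 = $1616.40. Member pays $1616.40; OOP now $6398.40.
#3 ($9553): deductible already satisfied, so member's share is 30% × $9553 = $2865.90. Adding that to $6398.40 gives $9264.30, past the $9050 cap; member pays only $9050 − $6398.40 = $2651.60.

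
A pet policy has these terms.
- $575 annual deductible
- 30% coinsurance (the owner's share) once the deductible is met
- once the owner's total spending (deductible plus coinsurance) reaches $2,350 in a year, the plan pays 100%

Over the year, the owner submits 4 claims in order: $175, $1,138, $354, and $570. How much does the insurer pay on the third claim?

Bill 1, $175: fully absorbed by the deductible. Owner pays $175; OOP now $175. Insurer: $175 − $175 = $0.
Bill 2, $1,138: deductible takes $400, $738 remains; owner's 30% is $221.40. Owner pays $621.40; OOP now $796.40. Insurer: $1,138 − $621.40 = $516.60.
Bill 3, $354: deductible met; 30% of $354 = $106.20. Owner pays $106.20; OOP now $902.60. Insurer: $354 − $106.20 = $247.80.

$247.80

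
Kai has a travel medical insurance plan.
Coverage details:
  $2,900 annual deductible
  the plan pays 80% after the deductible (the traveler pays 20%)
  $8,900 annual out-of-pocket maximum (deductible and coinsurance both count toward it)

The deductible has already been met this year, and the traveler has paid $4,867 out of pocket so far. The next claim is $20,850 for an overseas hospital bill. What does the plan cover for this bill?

The deductible is already satisfied, so the full bill goes to coinsurance.
Traveler's 20% share of $20,850 is $4,170.
Adding $4,170 to the $4,867 already spent would give $9,037, which exceeds the $8,900 cap; the traveler pays just $8,900 − $4,867 = $4,033.
The plan picks up $20,850 − $4,033 = $16,817.

$16,817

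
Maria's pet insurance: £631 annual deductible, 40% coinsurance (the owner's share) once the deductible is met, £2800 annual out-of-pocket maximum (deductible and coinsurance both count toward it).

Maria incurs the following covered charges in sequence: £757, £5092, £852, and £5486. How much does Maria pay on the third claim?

#1 (£757): deductible takes £631, £126 remains; coinsurance £126 × 40% = £50.40. Owner owes £681.40 (running OOP £681.40).
#2 (£5092): deductible met; 40% of £5092 = £2036.80. Owner pays £2036.80; OOP now £2718.20.
#3 (£852): deductible met; 40% of £852 = £340.80. That would push OOP to £3059, over the £2800 cap, so owner pays £2800 − £2718.20 = £81.80.

£81.80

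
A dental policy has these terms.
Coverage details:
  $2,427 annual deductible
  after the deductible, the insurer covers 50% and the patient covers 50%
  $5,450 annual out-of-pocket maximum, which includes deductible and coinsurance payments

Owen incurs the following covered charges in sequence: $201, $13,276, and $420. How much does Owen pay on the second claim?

$5,249

Claim 1 ($201): entire amount goes to the deductible. Patient owes $201 (running OOP $201).
Claim 2 ($13,276): deductible takes $2,226, $11,050 remains; 50% of $11,050 = $5,525. Claim cost before the cap: $2,226 + $5,525 = $7,751. Adding that to $201 gives $7,952, past the $5,450 cap; patient pays only $5,450 − $201 = $5,249.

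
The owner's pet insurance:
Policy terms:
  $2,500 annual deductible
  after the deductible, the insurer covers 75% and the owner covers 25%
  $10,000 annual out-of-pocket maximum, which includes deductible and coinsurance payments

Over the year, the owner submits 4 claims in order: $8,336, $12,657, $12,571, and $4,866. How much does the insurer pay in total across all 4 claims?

#1 ($8,336): $2,500 to deductible, leaving $5,836; owner's 25% is $1,459. Owner pays $3,959; OOP now $3,959. Insurer: $8,336 − $3,959 = $4,377.
#2 ($12,657): deductible already satisfied, so owner's share is 25% × $12,657 = $3,164.25. Cost to owner: $3,164.25. OOP to date $7,123.25. Insurer: $12,657 − $3,164.25 = $9,492.75.
#3 ($12,571): deductible met; 25% of $12,571 = $3,142.75. OOP would hit $10,266 > $10,000, so the cap limits the owner to $10,000 − $7,123.25 = $2,876.75. Plan pays $12,571 − $2,876.75 = $9,694.25.
#4 ($4,866): 25% coinsurance on $4,866 = $1,216.50. That would push OOP to $11,216.50, over the $10,000 cap, so owner pays $10,000 − $10,000 = $0. Plan pays $4,866 − $0 = $4,866.
Insurer total: $4,377 + $9,492.75 + $9,694.25 + $4,866 = $28,430.

$28,430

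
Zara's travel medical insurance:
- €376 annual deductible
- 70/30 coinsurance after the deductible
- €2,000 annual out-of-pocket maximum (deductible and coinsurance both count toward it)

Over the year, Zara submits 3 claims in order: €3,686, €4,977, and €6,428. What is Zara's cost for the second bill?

€631

#1 (€3,686): deductible takes €376, €3,310 remains; coinsurance €3,310 × 30% = €993. Traveler owes €1,369 (running OOP €1,369).
#2 (€4,977): 30% coinsurance on €4,977 = €1,493.10. That would push OOP to €2,862.10, over the €2,000 cap, so traveler pays €2,000 − €1,369 = €631.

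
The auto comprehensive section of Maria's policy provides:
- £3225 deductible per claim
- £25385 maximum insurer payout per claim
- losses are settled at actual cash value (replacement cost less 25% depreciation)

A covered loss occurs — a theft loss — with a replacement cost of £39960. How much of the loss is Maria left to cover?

£14575

At 25% depreciation, ACV = £39960 − £9990 = £29970.
Less the £3225 deductible: £29970 − £3225 = £26745.
Since £26745 > £25385, the payout is capped at £25385.
Out of pocket: £39960 − £25385 = £14575.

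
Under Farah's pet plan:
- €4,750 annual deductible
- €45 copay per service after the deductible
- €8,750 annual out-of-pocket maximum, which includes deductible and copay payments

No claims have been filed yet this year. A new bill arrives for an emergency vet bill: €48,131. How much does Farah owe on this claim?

Deductible not yet touched, so the first €4,750 of the bill goes to the deductible.
After the €4,750 deductible portion, €48,131 − €4,750 = €43,381 is subject to the copay.
Copay on this service: €45.
Owner responsibility before any cap: €4,750 + €45 = €4,795.
Cumulative spending €0 + €4,795 = €4,795 stays under the €8,750 maximum.

€4,795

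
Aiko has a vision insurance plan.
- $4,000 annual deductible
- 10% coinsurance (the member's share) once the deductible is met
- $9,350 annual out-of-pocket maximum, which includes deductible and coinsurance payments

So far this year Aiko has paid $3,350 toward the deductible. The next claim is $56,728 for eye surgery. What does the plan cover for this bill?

$50,728

$3,350 of the $4,000 deductible is already met, leaving $650.
That leaves $56,728 − $650 = $56,078 for coinsurance.
10% of $56,078 = $5,607.80 falls to the member.
That puts the member's cost at $650 + $5,607.80 = $6,257.80 before any cap.
That would bring total out-of-pocket to $9,607.80, past the $9,350 cap. The member is capped at $9,350 − $3,350 = $6,000 on this claim.
The insurer covers the remainder: $56,728 − $6,000 = $50,728.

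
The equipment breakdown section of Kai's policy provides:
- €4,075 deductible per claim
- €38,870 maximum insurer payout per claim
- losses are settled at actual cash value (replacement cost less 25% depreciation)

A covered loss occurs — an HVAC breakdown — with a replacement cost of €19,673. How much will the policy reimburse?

Actual cash value after 25% depreciation: €19,673 × 75% = €14,754.75.
Less the €4,075 deductible: €14,754.75 − €4,075 = €10,679.75.
That's under the €38,870 cap, so the insurer reimburses the full €10,679.75.

€10,679.75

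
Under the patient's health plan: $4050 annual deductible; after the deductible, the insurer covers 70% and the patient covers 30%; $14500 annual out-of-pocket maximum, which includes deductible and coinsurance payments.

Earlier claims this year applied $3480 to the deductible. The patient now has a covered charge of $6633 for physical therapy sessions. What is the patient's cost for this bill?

Remaining deductible: $4050 − $3480 = $570.
After the $570 deductible portion, $6633 − $570 = $6063 is subject to coinsurance.
Coinsurance: $6063 × 30% = $1818.90.
So the patient owes $570 + $1818.90 = $2388.90 before any cap.
Cumulative spending $3480 + $2388.90 = $5868.90 stays under the $14500 maximum.

$2388.90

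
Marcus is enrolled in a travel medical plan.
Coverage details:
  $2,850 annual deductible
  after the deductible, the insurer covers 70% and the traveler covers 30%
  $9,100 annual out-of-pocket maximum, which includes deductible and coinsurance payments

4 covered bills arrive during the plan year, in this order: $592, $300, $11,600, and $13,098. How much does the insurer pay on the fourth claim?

$9,740.60

Claim 1 ($592): fully absorbed by the deductible. Cost to traveler: $592. OOP to date $592. Plan pays $592 − $592 = $0.
Claim 2 ($300): fully absorbed by the deductible. Traveler owes $300 (running OOP $892). Insurer: $300 − $300 = $0.
Claim 3 ($11,600): $1,958 finishes the deductible; $9,642 goes to coinsurance; 30% of $9,642 = $2,892.60. Cost to traveler: $4,850.60. OOP to date $5,742.60. Insurer: $11,600 − $4,850.60 = $6,749.40.
Claim 4 ($13,098): deductible already satisfied, so traveler's share is 30% × $13,098 = $3,929.40. Adding that to $5,742.60 gives $9,672, past the $9,100 cap; traveler pays only $9,100 − $5,742.60 = $3,357.40. Plan pays $13,098 − $3,357.40 = $9,740.60.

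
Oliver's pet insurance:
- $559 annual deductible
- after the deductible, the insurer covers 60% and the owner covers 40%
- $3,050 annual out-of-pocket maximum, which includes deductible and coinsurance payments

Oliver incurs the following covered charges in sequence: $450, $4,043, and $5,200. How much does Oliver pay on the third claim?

$917.40

Claim 1 ($450): entire amount goes to the deductible. Owner owes $450 (running OOP $450).
Claim 2 ($4,043): $109 to deductible, leaving $3,934; owner's 40% is $1,573.60. Owner owes $1,682.60 (running OOP $2,132.60).
Claim 3 ($5,200): deductible already satisfied, so owner's share is 40% × $5,200 = $2,080. OOP would hit $4,212.60 > $3,050, so the cap limits the owner to $3,050 − $2,132.60 = $917.40.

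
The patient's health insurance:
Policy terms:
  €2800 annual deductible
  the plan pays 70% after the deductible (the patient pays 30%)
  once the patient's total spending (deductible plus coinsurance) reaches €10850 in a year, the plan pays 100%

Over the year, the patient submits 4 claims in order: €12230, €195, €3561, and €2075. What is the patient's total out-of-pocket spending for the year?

€7378.30

#1 (€12230): €2800 finishes the deductible; €9430 goes to coinsurance; coinsurance €9430 × 30% = €2829. Patient pays €5629; OOP now €5629.
#2 (€195): deductible already satisfied, so patient's share is 30% × €195 = €58.50. Cost to patient: €58.50. OOP to date €5687.50.
#3 (€3561): 30% coinsurance on €3561 = €1068.30. Cost to patient: €1068.30. OOP to date €6755.80.
#4 (€2075): 30% coinsurance on €2075 = €622.50. Patient owes €622.50 (running OOP €7378.30).
Total paid by the patient: €5629 + €58.50 + €1068.30 + €622.50 = €7378.30.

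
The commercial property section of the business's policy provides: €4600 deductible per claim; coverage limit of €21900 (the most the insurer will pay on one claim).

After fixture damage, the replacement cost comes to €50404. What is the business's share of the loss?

€28504

Less the €4600 deductible: €50404 − €4600 = €45804.
Since €45804 > €21900, the payout is capped at €21900.
The business bears the rest of the original loss: €50404 − €21900 = €28504.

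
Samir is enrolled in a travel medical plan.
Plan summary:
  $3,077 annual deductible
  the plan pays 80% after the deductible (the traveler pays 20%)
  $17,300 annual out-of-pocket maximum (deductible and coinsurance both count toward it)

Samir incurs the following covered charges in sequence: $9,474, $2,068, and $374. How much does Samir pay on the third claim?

Claim 1 ($9,474): deductible takes $3,077, $6,397 remains; 20% of $6,397 = $1,279.40. Traveler owes $4,356.40 (running OOP $4,356.40).
Claim 2 ($2,068): deductible already satisfied, so traveler's share is 20% × $2,068 = $413.60. Traveler owes $413.60 (running OOP $4,770).
Claim 3 ($374): deductible met; 20% of $374 = $74.80. Cost to traveler: $74.80. OOP to date $4,844.80.

$74.80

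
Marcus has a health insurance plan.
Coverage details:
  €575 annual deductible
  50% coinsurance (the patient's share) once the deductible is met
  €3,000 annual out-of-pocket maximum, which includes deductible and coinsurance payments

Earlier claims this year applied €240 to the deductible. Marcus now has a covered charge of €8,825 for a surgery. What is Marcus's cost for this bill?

€240 of the €575 deductible is already met, leaving €335.
After the €335 deductible portion, €8,825 − €335 = €8,490 is subject to coinsurance.
50% of €8,490 = €4,245 falls to the patient.
Patient responsibility before any cap: €335 + €4,245 = €4,580.
Adding €4,580 to the €240 already spent would give €4,820, which exceeds the €3,000 cap; the patient pays just €3,000 − €240 = €2,760.

€2,760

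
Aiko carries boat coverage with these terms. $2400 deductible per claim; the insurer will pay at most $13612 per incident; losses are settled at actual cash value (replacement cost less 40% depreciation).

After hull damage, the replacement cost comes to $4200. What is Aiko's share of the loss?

Actual cash value after 40% depreciation: $4200 × 60% = $2520.
Less the $2400 deductible: $2520 − $2400 = $120.
$120 ≤ $13612, so the limit doesn't bind; insurer pays $120.
Owner's share is the uncovered remainder: $4200 − $120 = $4080.

$4080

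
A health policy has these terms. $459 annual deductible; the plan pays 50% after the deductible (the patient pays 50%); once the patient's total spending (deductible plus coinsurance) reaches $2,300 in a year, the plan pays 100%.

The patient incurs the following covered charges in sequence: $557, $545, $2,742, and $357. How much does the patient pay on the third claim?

$1,371

Bill 1, $557: $459 finishes the deductible; $98 goes to coinsurance; patient's 50% is $49. Cost to patient: $508. OOP to date $508.
Bill 2, $545: 50% coinsurance on $545 = $272.50. Patient owes $272.50 (running OOP $780.50).
Bill 3, $2,742: 50% coinsurance on $2,742 = $1,371. Cost to patient: $1,371. OOP to date $2,151.50.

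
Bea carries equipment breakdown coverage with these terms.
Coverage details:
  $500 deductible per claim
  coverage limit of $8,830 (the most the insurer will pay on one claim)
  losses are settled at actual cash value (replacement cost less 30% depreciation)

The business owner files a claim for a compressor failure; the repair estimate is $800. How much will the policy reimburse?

$60

At 30% depreciation, ACV = $800 − $240 = $560.
After the deductible, $560 − $500 = $60 remains.
$60 ≤ $8,830, so the limit doesn't bind; insurer pays $60.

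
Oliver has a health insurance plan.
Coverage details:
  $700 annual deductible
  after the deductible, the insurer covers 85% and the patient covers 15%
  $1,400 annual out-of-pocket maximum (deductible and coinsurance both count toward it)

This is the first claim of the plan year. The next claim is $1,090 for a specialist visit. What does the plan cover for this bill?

Nothing has been paid toward the $700 deductible, so the first $700 of this charge is applied there.
The remaining $390 (= $1,090 − $700) moves to coinsurance.
Patient's 15% share of $390 is $58.50.
Patient responsibility before any cap: $700 + $58.50 = $758.50.
Total out-of-pocket so far would be $0 + $758.50 = $758.50, below the $1,400 cap — no reduction.
The insurer covers the remainder: $1,090 − $758.50 = $331.50.

$331.50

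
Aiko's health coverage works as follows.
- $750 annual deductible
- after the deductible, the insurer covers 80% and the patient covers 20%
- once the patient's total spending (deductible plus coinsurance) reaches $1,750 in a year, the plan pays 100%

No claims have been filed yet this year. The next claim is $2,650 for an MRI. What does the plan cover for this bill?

$1,520

The full $750 deductible is still open; $750 of this bill applies to it.
The remaining $1,900 (= $2,650 − $750) moves to coinsurance.
Patient's 20% share of $1,900 is $380.
So the patient owes $750 + $380 = $1,130 before any cap.
Cumulative spending $0 + $1,130 = $1,130 stays under the $1,750 maximum.
The insurer covers the remainder: $2,650 − $1,130 = $1,520.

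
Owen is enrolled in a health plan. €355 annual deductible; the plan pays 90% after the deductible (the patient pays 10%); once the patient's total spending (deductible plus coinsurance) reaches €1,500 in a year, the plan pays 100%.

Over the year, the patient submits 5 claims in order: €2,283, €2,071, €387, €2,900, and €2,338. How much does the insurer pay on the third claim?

Bill 1, €2,283: deductible takes €355, €1,928 remains; coinsurance €1,928 × 10% = €192.80. Patient pays €547.80; OOP now €547.80. Insurer: €2,283 − €547.80 = €1,735.20.
Bill 2, €2,071: deductible already satisfied, so patient's share is 10% × €2,071 = €207.10. Patient pays €207.10; OOP now €754.90. Insurer: €2,071 − €207.10 = €1,863.90.
Bill 3, €387: deductible already satisfied, so patient's share is 10% × €387 = €38.70. Cost to patient: €38.70. OOP to date €793.60. Plan pays €387 − €38.70 = €348.30.

€348.30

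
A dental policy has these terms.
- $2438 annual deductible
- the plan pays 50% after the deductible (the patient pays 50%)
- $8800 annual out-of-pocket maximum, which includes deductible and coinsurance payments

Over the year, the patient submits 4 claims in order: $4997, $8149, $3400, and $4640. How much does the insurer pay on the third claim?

Bill 1, $4997: $2438 finishes the deductible; $2559 goes to coinsurance; coinsurance $2559 × 50% = $1279.50. Cost to patient: $3717.50. OOP to date $3717.50. Insurer: $4997 − $3717.50 = $1279.50.
Bill 2, $8149: deductible already satisfied, so patient's share is 50% × $8149 = $4074.50. Patient owes $4074.50 (running OOP $7792). Plan pays $8149 − $4074.50 = $4074.50.
Bill 3, $3400: deductible met; 50% of $3400 = $1700. OOP would hit $9492 > $8800, so the cap limits the patient to $8800 − $7792 = $1008. Insurer: $3400 − $1008 = $2392.

$2392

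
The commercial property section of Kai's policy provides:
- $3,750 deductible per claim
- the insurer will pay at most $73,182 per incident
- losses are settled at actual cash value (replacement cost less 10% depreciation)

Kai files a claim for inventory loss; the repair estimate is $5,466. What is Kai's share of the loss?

$4,296.60

Depreciate 10%: the covered value is $5,466 × 0.9 = $4,919.40.
Less the $3,750 deductible: $4,919.40 − $3,750 = $1,169.40.
That's under the $73,182 cap, so the insurer reimburses the full $1,169.40.
Business's share is the uncovered remainder: $5,466 − $1,169.40 = $4,296.60.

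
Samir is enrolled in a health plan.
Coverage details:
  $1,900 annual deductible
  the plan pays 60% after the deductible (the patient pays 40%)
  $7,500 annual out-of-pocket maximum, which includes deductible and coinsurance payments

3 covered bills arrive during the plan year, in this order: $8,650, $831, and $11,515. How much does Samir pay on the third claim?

Bill 1, $8,650: $1,900 to deductible, leaving $6,750; coinsurance $6,750 × 40% = $2,700. Cost to patient: $4,600. OOP to date $4,600.
Bill 2, $831: deductible already satisfied, so patient's share is 40% × $831 = $332.40. Patient pays $332.40; OOP now $4,932.40.
Bill 3, $11,515: deductible already satisfied, so patient's share is 40% × $11,515 = $4,606. That would push OOP to $9,538.40, over the $7,500 cap, so patient pays $7,500 − $4,932.40 = $2,567.60.

$2,567.60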